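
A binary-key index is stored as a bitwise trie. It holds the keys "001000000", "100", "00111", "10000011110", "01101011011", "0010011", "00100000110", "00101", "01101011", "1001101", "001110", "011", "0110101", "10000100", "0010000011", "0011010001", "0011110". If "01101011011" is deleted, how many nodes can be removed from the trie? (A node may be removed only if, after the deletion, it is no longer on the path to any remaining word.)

3

Walk "01101011011" from the leaf back toward the root, removing each node that no remaining word uses.
The suffix "011" (3 nodes) is used only by "01101011011"; "01101011" is itself a stored word, so pruning stops there.
Nodes removed: 3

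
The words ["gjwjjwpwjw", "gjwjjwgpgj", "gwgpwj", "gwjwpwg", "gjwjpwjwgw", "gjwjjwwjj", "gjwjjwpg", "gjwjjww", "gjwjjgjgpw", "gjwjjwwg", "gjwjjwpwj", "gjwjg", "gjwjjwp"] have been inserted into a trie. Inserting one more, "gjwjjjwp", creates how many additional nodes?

3

Walking "gjwjjjwp" from the root, the first 5 characters ("gjwjj") follow existing edges; "j" is the first miss.
So 8 − 5 = 3 new nodes.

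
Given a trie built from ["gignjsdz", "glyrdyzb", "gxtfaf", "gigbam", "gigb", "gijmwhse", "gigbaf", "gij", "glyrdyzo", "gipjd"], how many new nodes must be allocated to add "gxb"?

"gx" is already a path in the trie; the remaining "b" must be added.
So 3 − 2 = 1 new nodes.

1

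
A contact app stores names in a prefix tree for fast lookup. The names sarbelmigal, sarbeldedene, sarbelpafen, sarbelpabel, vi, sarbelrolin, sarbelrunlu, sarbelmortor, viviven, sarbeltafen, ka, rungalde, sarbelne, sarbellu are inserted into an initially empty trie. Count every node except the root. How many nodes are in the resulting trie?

Count nodes per top-level branch (shared prefixes stored once):
  'k'-branch (ka): 2 nodes
  'r'-branch (rungalde): 8 nodes
  's'-branch (sarbeldedene, sarbellu, sarbelmigal, sarbelmortor, sarbelne, sarbelpabel, sarbelpafen, sarbelrolin, sarbelrunlu, sarbeltafen): 48 nodes
  'v'-branch (vi, viviven): 7 nodes
Sum: 65

65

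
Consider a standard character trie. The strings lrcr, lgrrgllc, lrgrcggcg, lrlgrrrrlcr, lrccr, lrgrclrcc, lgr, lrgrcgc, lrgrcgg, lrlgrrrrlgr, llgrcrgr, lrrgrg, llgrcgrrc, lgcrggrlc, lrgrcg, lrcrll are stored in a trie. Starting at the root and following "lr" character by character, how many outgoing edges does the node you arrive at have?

Walk "lr" from the root, arriving at one node.
Characters that immediately follow "lr" among the stored strings: {c, g, l, r}.
That node has 4 child edges.

4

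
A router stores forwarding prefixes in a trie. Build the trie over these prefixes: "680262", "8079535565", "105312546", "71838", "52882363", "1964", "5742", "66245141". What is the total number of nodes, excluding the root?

51

For each word, the new-node count is its length minus the longest prefix already in the trie:
  "680262" → 6 new (6, 8, 0, 2, 6, 2)
  "8079535565" → 10 new (8, 0, 7, 9, 5, 3, 5, 5, 6, 5)
  "105312546" → 9 new (1, 0, 5, 3, 1, 2, 5, 4, 6)
  "71838" → 5 new (7, 1, 8, 3, 8)
  "52882363" → 8 new (5, 2, 8, 8, 2, 3, 6, 3)
  "1964" → prefix "1" already present; 3 new (9, 6, 4)
  "5742" → prefix "5" already present; 3 new (7, 4, 2)
  "66245141" → prefix "6" already present; 7 new (6, 2, 4, 5, 1, 4, 1)
Total nodes = 6 + 10 + 9 + 5 + 8 + 3 + 3 + 7 = 51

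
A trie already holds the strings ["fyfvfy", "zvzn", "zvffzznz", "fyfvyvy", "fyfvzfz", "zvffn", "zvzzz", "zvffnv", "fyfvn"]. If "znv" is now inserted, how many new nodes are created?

2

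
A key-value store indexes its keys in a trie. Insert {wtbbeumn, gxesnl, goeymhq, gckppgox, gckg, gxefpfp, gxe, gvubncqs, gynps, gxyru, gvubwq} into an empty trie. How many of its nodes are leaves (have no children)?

10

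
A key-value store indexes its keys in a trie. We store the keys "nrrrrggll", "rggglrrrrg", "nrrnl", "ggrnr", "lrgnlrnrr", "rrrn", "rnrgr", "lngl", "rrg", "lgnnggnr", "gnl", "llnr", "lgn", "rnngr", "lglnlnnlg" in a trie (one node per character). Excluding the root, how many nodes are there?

Trace insertions, counting only characters that open a new branch:
  "nrrrrggll" → 9 new (n, r, r, r, r, g, g, l, l)
  "rggglrrrrg" → 10 new (r, g, g, g, l, r, r, r, r, g)
  "nrrnl" → prefix "nrr" already present; 2 new (n, l)
  "ggrnr" → 5 new (g, g, r, n, r)
  "lrgnlrnrr" → 9 new (l, r, g, n, l, r, n, r, r)
  "rrrn" → prefix "r" already present; 3 new (r, r, n)
  "rnrgr" → prefix "r" already present; 4 new (n, r, g, r)
  "lngl" → prefix "l" already present; 3 new (n, g, l)
  "rrg" → prefix "rr" already present; 1 new (g)
  "lgnnggnr" → prefix "l" already present; 7 new (g, n, n, g, g, n, r)
  "gnl" → prefix "g" already present; 2 new (n, l)
  "llnr" → prefix "l" already present; 3 new (l, n, r)
  "lgn" → prefix "lgn" already present; 0 new (none)
  "rnngr" → prefix "rn" already present; 3 new (n, g, r)
  "lglnlnnlg" → prefix "lg" already present; 7 new (l, n, l, n, n, l, g)
Total nodes = 9 + 10 + 2 + 5 + 9 + 3 + 4 + 3 + 1 + 7 + 2 + 3 + 0 + 3 + 7 = 68

68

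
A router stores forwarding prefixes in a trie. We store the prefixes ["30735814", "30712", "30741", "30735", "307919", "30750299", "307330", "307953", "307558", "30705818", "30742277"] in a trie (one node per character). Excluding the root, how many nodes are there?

Count nodes per top-level branch (shared prefixes stored once):
  '3'-branch (30705818, 30712, 307330, 30735, 30735814, 30741, 30742277, 30750299, 307558, 307919, 307953): 35 nodes
Sum: 35

35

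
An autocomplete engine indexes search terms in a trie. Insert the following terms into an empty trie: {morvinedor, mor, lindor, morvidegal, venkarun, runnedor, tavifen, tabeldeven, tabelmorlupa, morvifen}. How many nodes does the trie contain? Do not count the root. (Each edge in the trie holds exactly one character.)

Count nodes per top-level branch (shared prefixes stored once):
  'l'-branch (lindor): 6 nodes
  'm'-branch (mor, morvidegal, morvifen, morvinedor): 18 nodes
  'r'-branch (runnedor): 8 nodes
  't'-branch (tabeldeven, tabelmorlupa, tavifen): 22 nodes
  'v'-branch (venkarun): 8 nodes
Sum: 62

62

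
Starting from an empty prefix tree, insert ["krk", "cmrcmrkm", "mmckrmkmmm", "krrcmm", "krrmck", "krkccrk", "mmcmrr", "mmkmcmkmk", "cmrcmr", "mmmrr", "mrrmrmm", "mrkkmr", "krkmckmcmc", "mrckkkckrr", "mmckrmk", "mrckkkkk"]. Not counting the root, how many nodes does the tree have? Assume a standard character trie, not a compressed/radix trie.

72

Insert word by word; a character creates a node only if that edge doesn't already exist:
  "krk" → 3 new (k, r, k)
  "cmrcmrkm" → 8 new (c, m, r, c, m, r, k, m)
  "mmckrmkmmm" → 10 new (m, m, c, k, r, m, k, m, m, m)
  "krrcmm" → prefix "kr" already present; 4 new (r, c, m, m)
  "krrmck" → prefix "krr" already present; 3 new (m, c, k)
  "krkccrk" → prefix "krk" already present; 4 new (c, c, r, k)
  "mmcmrr" → prefix "mmc" already present; 3 new (m, r, r)
  "mmkmcmkmk" → prefix "mm" already present; 7 new (k, m, c, m, k, m, k)
  "cmrcmr" → prefix "cmrcmr" already present; 0 new (none)
  "mmmrr" → prefix "mm" already present; 3 new (m, r, r)
  "mrrmrmm" → prefix "m" already present; 6 new (r, r, m, r, m, m)
  "mrkkmr" → prefix "mr" already present; 4 new (k, k, m, r)
  "krkmckmcmc" → prefix "krk" already present; 7 new (m, c, k, m, c, m, c)
  "mrckkkckrr" → prefix "mr" already present; 8 new (c, k, k, k, c, k, r, r)
  "mmckrmk" → prefix "mmckrmk" already present; 0 new (none)
  "mrckkkkk" → prefix "mrckkk" already present; 2 new (k, k)
Total nodes = 3 + 8 + 10 + 4 + 3 + 4 + 3 + 7 + 0 + 3 + 6 + 4 + 7 + 8 + 0 + 2 = 72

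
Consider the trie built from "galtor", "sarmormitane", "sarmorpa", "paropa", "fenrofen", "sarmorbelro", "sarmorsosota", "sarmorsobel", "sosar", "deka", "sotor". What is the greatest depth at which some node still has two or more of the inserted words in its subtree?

Look for the deepest trie node that still has at least two words in its subtree.
e.g. "sarmorsobel" and "sarmorsosota" share the prefix "sarmorso" of length 8; no pair shares a longer one.
Longest shared-prefix length: 8

8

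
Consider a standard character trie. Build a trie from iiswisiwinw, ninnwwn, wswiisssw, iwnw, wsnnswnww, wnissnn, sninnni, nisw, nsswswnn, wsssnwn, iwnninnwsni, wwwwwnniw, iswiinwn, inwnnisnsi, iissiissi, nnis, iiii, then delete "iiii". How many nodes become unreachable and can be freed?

A node on "iiii"'s path can go only if nothing else ends at it or branches off below it.
The suffix "ii" (2 nodes) is used only by "iiii"; the node for "ii" still has the child "s", so pruning stops there.
Nodes removed: 2

2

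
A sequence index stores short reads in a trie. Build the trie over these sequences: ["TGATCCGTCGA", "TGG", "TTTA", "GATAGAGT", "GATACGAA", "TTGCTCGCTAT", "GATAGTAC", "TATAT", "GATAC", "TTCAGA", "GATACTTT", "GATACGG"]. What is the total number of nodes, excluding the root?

51

For each word, the new-node count is its length minus the longest prefix already in the trie:
  "TGATCCGTCGA" → 11 new (T, G, A, T, C, C, G, T, C, G, A)
  "TGG" → prefix "TG" already present; 1 new (G)
  "TTTA" → prefix "T" already present; 3 new (T, T, A)
  "GATAGAGT" → 8 new (G, A, T, A, G, A, G, T)
  "GATACGAA" → prefix "GATA" already present; 4 new (C, G, A, A)
  "TTGCTCGCTAT" → prefix "TT" already present; 9 new (G, C, T, C, G, C, T, A, T)
  "GATAGTAC" → prefix "GATAG" already present; 3 new (T, A, C)
  "TATAT" → prefix "T" already present; 4 new (A, T, A, T)
  "GATAC" → prefix "GATAC" already present; 0 new (none)
  "TTCAGA" → prefix "TT" already present; 4 new (C, A, G, A)
  "GATACTTT" → prefix "GATAC" already present; 3 new (T, T, T)
  "GATACGG" → prefix "GATACG" already present; 1 new (G)
Total nodes = 11 + 1 + 3 + 8 + 4 + 9 + 3 + 4 + 0 + 4 + 3 + 1 = 51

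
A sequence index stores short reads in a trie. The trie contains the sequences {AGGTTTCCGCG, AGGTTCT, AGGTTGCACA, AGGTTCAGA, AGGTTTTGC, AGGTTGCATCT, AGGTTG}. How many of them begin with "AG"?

Filter for entries beginning with "AG":
Matches: "AGGTTCAGA", "AGGTTCT", "AGGTTG", "AGGTTGCACA", "AGGTTGCATCT", "AGGTTTCCGCG", "AGGTTTTGC"
Count: 7

7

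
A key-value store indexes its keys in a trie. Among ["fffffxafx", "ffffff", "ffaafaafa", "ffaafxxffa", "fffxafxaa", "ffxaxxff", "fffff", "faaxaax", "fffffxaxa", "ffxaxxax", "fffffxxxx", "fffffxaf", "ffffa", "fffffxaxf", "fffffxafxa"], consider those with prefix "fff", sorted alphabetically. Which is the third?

ffffff

Words with prefix "fff", in lexicographic order: "ffffa", "fffff", "ffffff", "fffffxaf", "fffffxafx", "fffffxafxa", "fffffxaxa", "fffffxaxf", "fffffxxxx", "fffxafxaa"
The 3rd is ffffff.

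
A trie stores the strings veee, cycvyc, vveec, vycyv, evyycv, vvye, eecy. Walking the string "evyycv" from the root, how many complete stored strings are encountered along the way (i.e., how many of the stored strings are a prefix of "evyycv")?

Walk "evyycv" from the root; an end-of-word marker is hit whenever a stored word is a prefix of "evyycv".
Prefixes of the query that are stored words: "evyycv"
Count: 1

1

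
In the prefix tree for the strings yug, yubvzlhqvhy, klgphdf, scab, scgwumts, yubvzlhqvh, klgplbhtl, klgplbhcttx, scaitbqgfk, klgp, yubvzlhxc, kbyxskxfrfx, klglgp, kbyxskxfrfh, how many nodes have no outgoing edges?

12

A leaf is a node with no children — equivalently, the end of a word that is not a proper prefix of any other stored word.
Those words: "kbyxskxfrfh", "kbyxskxfrfx", "klglgp", "klgphdf", "klgplbhcttx", "klgplbhtl", "scab", "scaitbqgfk", "scgwumts", "yubvzlhqvhy", "yubvzlhxc", "yug"
Leaf count: 12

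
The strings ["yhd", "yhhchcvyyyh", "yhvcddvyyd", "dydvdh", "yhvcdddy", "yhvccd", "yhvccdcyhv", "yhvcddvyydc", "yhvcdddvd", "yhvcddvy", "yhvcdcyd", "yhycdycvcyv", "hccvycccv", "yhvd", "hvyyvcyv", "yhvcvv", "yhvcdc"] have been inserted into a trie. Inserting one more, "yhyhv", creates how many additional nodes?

2

"yhy" is already a path in the trie; the remaining "hv" must be added.
Each of the 2 remaining characters creates one node.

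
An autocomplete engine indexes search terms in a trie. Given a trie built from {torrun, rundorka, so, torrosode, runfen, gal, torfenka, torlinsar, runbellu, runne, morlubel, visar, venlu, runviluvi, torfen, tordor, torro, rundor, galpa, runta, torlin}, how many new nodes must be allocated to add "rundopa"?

2

"rundo" is already a path in the trie; the remaining "pa" must be added.
Each of the 2 remaining characters creates one node.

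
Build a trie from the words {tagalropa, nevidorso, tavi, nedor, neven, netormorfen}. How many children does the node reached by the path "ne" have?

3

Follow the path "ne" to its node, then look at its outgoing edges.
Characters that immediately follow "ne" among the stored strings: {d, t, v}.
That node has 3 child edges.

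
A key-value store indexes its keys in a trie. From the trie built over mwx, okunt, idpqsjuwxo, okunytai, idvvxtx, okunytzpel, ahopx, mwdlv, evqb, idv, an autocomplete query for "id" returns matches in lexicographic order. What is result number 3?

idvvxtx

Filter for "id…" and sort: "idpqsjuwxo", "idv", "idvvxtx"
Position 3: idvvxtx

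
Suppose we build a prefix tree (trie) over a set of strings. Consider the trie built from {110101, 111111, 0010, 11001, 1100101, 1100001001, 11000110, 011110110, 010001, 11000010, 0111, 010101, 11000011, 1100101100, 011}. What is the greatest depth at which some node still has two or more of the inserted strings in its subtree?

8

The deepest shared node is where two words last agree before diverging.
"11000010" and "1100001001" agree on "11000010" (8 characters) before diverging; nothing deeper is shared.
Longest shared-prefix length: 8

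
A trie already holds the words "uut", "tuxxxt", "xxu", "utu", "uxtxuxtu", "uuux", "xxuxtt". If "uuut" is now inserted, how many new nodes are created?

1

Walking "uuut" from the root, the first 3 characters ("uuu") follow existing edges; "t" is the first miss.
Each of the 1 remaining characters creates one node.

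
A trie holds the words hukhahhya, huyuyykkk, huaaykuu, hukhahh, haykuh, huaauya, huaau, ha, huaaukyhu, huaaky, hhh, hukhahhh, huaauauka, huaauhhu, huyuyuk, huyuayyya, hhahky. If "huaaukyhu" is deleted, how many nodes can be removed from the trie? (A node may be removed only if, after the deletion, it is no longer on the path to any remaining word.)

After clearing the end-marker at "huaaukyhu", prune upward until reaching a node still needed by another word.
The suffix "kyhu" (4 nodes) is used only by "huaaukyhu"; the node for "huaau" still has the child "y", so pruning stops there.
Nodes removed: 4

4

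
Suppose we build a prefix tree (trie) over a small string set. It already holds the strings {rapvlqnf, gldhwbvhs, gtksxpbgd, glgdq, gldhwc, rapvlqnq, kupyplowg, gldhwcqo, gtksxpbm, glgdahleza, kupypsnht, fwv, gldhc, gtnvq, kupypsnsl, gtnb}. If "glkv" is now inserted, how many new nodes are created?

2

"gl" is already a path in the trie; the remaining "kv" must be added.
So 4 − 2 = 2 new nodes.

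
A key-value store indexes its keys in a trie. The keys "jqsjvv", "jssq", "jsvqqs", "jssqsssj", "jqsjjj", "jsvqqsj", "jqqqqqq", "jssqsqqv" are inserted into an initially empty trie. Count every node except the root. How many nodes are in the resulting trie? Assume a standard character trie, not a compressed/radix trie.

28

Trace insertions, counting only characters that open a new branch:
  "jqsjvv" → 6 new (j, q, s, j, v, v)
  "jssq" → prefix "j" already present; 3 new (s, s, q)
  "jsvqqs" → prefix "js" already present; 4 new (v, q, q, s)
  "jssqsssj" → prefix "jssq" already present; 4 new (s, s, s, j)
  "jqsjjj" → prefix "jqsj" already present; 2 new (j, j)
  "jsvqqsj" → prefix "jsvqqs" already present; 1 new (j)
  "jqqqqqq" → prefix "jq" already present; 5 new (q, q, q, q, q)
  "jssqsqqv" → prefix "jssqs" already present; 3 new (q, q, v)
Total nodes = 6 + 3 + 4 + 4 + 2 + 1 + 5 + 3 = 28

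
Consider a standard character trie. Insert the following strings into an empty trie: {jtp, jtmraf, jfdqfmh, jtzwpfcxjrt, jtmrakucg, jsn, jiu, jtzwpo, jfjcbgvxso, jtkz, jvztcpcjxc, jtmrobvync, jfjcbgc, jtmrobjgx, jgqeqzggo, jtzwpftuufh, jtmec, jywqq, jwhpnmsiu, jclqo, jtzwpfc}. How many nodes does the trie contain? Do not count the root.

91

Count nodes per top-level branch (shared prefixes stored once):
  'j'-branch (jclqo, jfdqfmh, jfjcbgc, jfjcbgvxso, jgqeqzggo, jiu, jsn, jtkz, jtmec, jtmraf, jtmrakucg, jtmrobjgx, jtmrobvync, jtp, jtzwpfc, jtzwpfcxjrt, jtzwpftuufh, jtzwpo, jvztcpcjxc, jwhpnmsiu, jywqq): 91 nodes
Sum: 91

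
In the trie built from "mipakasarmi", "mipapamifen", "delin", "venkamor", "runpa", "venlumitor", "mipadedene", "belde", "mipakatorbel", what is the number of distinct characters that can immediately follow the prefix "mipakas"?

Walk "mipakas" from the root, arriving at one node.
Distinct next characters after "mipakas": a.
That node has 1 child edge.

1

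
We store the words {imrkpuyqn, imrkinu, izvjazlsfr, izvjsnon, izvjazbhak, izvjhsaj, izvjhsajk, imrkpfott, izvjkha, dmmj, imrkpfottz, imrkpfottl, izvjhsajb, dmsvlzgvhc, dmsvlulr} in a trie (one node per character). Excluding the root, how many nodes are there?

59

Count nodes per top-level branch (shared prefixes stored once):
  'd'-branch (dmmj, dmsvlulr, dmsvlzgvhc): 15 nodes
  'i'-branch (imrkinu, imrkpfott, imrkpfottl, imrkpfottz, imrkpuyqn, izvjazbhak, izvjazlsfr, izvjhsaj, izvjhsajb, izvjhsajk, izvjkha, izvjsnon): 44 nodes
Sum: 59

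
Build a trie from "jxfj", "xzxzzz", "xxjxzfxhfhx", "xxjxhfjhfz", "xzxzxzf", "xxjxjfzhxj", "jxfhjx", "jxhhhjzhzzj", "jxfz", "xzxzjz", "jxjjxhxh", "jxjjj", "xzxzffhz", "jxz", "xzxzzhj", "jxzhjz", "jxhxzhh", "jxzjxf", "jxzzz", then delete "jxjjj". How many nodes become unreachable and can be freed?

1

Walk "jxjjj" from the leaf back toward the root, removing each node that no remaining word uses.
The suffix "j" (1 node) is used only by "jxjjj"; the node for "jxjj" still has the child "x", so pruning stops there.
Nodes removed: 1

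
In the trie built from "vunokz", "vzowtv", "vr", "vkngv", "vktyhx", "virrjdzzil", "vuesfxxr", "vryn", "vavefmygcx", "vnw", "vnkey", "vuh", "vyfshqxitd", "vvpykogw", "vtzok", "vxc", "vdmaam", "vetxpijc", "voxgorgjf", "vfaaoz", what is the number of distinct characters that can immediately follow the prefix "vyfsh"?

Walk "vyfsh" from the root, arriving at one node.
Distinct next characters after "vyfsh": q.
That node has 1 child edge.

1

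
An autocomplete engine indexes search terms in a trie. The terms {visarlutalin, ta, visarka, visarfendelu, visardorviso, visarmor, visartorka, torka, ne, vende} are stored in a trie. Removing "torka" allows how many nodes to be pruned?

4

Walk "torka" from the leaf back toward the root, removing each node that no remaining word uses.
The suffix "orka" (4 nodes) is used only by "torka"; the node for "t" still has the child "a", so pruning stops there.
Nodes removed: 4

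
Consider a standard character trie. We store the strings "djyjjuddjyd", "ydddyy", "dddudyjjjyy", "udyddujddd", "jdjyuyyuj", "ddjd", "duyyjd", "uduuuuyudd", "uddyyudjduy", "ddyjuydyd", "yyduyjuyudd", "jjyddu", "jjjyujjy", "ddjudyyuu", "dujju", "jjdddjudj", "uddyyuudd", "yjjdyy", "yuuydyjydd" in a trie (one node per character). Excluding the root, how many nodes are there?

131

Insert word by word; a character creates a node only if that edge doesn't already exist:
  "djyjjuddjyd" → 11 new (d, j, y, j, j, u, d, d, j, y, d)
  "ydddyy" → 6 new (y, d, d, d, y, y)
  "dddudyjjjyy" → prefix "d" already present; 10 new (d, d, u, d, y, j, j, j, y, y)
  "udyddujddd" → 10 new (u, d, y, d, d, u, j, d, d, d)
  "jdjyuyyuj" → 9 new (j, d, j, y, u, y, y, u, j)
  "ddjd" → prefix "dd" already present; 2 new (j, d)
  "duyyjd" → prefix "d" already present; 5 new (u, y, y, j, d)
  "uduuuuyudd" → prefix "ud" already present; 8 new (u, u, u, u, y, u, d, d)
  "uddyyudjduy" → prefix "ud" already present; 9 new (d, y, y, u, d, j, d, u, y)
  "ddyjuydyd" → prefix "dd" already present; 7 new (y, j, u, y, d, y, d)
  "yyduyjuyudd" → prefix "y" already present; 10 new (y, d, u, y, j, u, y, u, d, d)
  "jjyddu" → prefix "j" already present; 5 new (j, y, d, d, u)
  "jjjyujjy" → prefix "jj" already present; 6 new (j, y, u, j, j, y)
  "ddjudyyuu" → prefix "ddj" already present; 6 new (u, d, y, y, u, u)
  "dujju" → prefix "du" already present; 3 new (j, j, u)
  "jjdddjudj" → prefix "jj" already present; 7 new (d, d, d, j, u, d, j)
  "uddyyuudd" → prefix "uddyyu" already present; 3 new (u, d, d)
  "yjjdyy" → prefix "y" already present; 5 new (j, j, d, y, y)
  "yuuydyjydd" → prefix "y" already present; 9 new (u, u, y, d, y, j, y, d, d)
Total nodes = 11 + 6 + 10 + 10 + 9 + 2 + 5 + 8 + 9 + 7 + 10 + 5 + 6 + 6 + 3 + 7 + 3 + 5 + 9 = 131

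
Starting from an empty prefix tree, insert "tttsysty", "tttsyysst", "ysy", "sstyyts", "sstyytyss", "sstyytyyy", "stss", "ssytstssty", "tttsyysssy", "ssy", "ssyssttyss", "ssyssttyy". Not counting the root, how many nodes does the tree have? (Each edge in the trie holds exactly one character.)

Insert word by word; a character creates a node only if that edge doesn't already exist:
  "tttsysty" → 8 new (t, t, t, s, y, s, t, y)
  "tttsyysst" → prefix "tttsy" already present; 4 new (y, s, s, t)
  "ysy" → 3 new (y, s, y)
  "sstyyts" → 7 new (s, s, t, y, y, t, s)
  "sstyytyss" → prefix "sstyyt" already present; 3 new (y, s, s)
  "sstyytyyy" → prefix "sstyyty" already present; 2 new (y, y)
  "stss" → prefix "s" already present; 3 new (t, s, s)
  "ssytstssty" → prefix "ss" already present; 8 new (y, t, s, t, s, s, t, y)
  "tttsyysssy" → prefix "tttsyyss" already present; 2 new (s, y)
  "ssy" → prefix "ssy" already present; 0 new (none)
  "ssyssttyss" → prefix "ssy" already present; 7 new (s, s, t, t, y, s, s)
  "ssyssttyy" → prefix "ssysstty" already present; 1 new (y)
Total nodes = 8 + 4 + 3 + 7 + 3 + 2 + 3 + 8 + 2 + 0 + 7 + 1 = 48

48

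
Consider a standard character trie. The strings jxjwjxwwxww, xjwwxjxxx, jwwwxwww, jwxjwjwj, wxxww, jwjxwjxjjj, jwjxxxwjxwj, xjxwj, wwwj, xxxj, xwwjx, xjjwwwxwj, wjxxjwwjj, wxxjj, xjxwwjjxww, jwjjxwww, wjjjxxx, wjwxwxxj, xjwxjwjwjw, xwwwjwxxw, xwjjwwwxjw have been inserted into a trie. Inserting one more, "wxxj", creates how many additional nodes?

"wxxj" is already a full path in the trie; only an end-marker is added.
No new nodes are needed: 0.

0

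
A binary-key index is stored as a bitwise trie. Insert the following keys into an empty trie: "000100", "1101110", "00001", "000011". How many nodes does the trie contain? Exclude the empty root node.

16

Trace insertions, counting only characters that open a new branch:
  "000100" → 6 new (0, 0, 0, 1, 0, 0)
  "1101110" → 7 new (1, 1, 0, 1, 1, 1, 0)
  "00001" → prefix "000" already present; 2 new (0, 1)
  "000011" → prefix "00001" already present; 1 new (1)
Total nodes = 6 + 7 + 2 + 1 = 16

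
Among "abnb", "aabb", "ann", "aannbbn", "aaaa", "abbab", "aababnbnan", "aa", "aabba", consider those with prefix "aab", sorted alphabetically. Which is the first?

Words with prefix "aab", in lexicographic order: "aababnbnan", "aabb", "aabba"
Position 1: aababnbnan

aababnbnan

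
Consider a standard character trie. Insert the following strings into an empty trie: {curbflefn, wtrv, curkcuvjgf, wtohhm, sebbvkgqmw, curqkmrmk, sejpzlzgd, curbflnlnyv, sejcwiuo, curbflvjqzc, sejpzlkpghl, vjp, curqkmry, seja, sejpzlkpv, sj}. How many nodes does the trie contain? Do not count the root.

74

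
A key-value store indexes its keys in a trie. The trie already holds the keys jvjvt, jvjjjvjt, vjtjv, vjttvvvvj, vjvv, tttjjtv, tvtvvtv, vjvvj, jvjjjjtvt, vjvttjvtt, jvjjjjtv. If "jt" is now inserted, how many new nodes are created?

1

The longest prefix of "jt" already in the trie is "j" (length 1).
New nodes needed: |"jt"| − 1 = 2 − 1 = 1.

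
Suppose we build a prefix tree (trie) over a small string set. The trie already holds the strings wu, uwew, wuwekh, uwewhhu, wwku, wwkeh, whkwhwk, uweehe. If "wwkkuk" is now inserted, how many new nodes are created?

"wwk" is already a path in the trie; the remaining "kuk" must be added.
Each of the 3 remaining characters creates one node.

3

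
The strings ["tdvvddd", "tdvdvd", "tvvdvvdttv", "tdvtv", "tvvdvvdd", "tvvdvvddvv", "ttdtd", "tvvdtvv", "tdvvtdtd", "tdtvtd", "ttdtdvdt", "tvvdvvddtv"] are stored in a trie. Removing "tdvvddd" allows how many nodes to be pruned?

3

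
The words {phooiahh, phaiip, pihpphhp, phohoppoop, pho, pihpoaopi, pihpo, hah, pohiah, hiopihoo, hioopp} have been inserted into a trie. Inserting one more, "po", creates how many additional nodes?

0

"po" is already a full path in the trie; only an end-marker is added.
No new nodes are needed: 0.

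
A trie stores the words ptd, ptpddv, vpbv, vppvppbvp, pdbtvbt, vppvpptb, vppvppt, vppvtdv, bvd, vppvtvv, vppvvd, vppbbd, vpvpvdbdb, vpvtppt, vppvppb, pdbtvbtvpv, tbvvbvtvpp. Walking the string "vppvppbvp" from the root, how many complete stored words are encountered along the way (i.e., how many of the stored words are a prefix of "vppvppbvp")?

Traverse "vppvppbvp" character by character; count nodes along the way that are marked as word ends.
Prefixes of the query that are stored words: "vppvppb", "vppvppbvp"
Count: 2

2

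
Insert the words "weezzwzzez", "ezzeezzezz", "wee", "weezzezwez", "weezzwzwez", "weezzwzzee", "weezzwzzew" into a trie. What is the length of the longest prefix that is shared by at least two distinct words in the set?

Look for the deepest trie node that still has at least two words in its subtree.
e.g. "weezzwzzee" and "weezzwzzew" share the prefix "weezzwzze" of length 9; no pair shares a longer one.
Longest shared-prefix length: 9

9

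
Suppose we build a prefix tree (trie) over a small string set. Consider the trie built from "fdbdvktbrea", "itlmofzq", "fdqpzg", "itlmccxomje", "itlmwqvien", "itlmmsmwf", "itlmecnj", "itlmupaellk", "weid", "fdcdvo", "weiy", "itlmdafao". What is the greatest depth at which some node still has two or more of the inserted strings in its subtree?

4

Look for the deepest trie node that still has at least two words in its subtree.
e.g. "itlmccxomje" and "itlmdafao" share the prefix "itlm" of length 4; no pair shares a longer one.
Longest shared-prefix length: 4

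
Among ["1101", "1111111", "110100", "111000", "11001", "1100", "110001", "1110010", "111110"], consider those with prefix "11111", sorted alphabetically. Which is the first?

111110

Filter for "11111…" and sort: "111110", "1111111"
Position 1: 111110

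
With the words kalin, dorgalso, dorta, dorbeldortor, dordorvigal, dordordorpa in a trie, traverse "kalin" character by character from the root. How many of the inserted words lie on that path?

Check each prefix of "kalin" against the stored set — each match is an end-marker on the path.
Prefixes of the query that are stored words: "kalin"
Count: 1

1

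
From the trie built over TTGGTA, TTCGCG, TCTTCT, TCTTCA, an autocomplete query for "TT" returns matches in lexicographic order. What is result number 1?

TTCGCG

Words with prefix "TT", in lexicographic order: "TTCGCG", "TTGGTA"
Position 1: TTCGCG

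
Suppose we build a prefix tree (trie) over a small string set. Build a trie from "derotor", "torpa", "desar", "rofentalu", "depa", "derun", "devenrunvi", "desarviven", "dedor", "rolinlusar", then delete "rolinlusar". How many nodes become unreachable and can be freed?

8

A node on "rolinlusar"'s path can go only if nothing else ends at it or branches off below it.
The suffix "linlusar" (8 nodes) is used only by "rolinlusar"; the node for "ro" still has the child "f", so pruning stops there.
Nodes removed: 8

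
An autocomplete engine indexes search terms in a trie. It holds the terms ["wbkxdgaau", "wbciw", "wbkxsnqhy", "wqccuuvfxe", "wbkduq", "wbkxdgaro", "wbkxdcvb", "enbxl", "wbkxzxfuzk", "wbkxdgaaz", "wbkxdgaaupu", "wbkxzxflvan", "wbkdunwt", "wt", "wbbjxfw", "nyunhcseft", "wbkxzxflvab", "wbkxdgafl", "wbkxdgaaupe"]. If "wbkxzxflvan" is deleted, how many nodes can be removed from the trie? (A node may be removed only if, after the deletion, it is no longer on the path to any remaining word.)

1

A node on "wbkxzxflvan"'s path can go only if nothing else ends at it or branches off below it.
The suffix "n" (1 node) is used only by "wbkxzxflvan"; the node for "wbkxzxflva" still has the child "b", so pruning stops there.
Nodes removed: 1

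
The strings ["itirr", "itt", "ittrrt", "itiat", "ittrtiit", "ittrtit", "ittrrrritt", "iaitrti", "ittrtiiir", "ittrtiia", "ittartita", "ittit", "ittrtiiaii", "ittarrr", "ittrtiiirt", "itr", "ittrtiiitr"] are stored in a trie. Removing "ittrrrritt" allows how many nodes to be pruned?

5

Walk "ittrrrritt" from the leaf back toward the root, removing each node that no remaining word uses.
The suffix "rritt" (5 nodes) is used only by "ittrrrritt"; the node for "ittrr" still has the child "t", so pruning stops there.
Nodes removed: 5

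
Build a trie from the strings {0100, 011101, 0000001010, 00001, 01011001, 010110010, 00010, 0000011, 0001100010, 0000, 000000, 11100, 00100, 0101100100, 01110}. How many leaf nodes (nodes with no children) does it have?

10

A leaf is a node with no children — equivalently, the end of a word that is not a proper prefix of any other stored word.
Those words: "0000001010", "0000011", "00001", "00010", "0001100010", "00100", "0100", "0101100100", "011101", "11100"
Leaf count: 10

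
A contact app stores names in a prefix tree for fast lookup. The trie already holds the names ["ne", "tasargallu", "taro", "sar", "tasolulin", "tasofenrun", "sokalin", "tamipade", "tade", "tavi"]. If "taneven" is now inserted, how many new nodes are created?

Walking "taneven" from the root, the first 2 characters ("ta") follow existing edges; "n" is the first miss.
New nodes needed: |"taneven"| − 2 = 7 − 2 = 5.

5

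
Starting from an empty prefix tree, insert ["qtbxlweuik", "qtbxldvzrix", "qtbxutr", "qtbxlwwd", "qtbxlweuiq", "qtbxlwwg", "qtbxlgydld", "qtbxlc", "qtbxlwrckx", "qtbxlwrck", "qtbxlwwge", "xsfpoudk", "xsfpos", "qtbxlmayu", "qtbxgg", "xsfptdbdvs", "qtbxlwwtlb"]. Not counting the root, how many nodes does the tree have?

58

Count nodes per top-level branch (shared prefixes stored once):
  'q'-branch (qtbxgg, qtbxlc, qtbxldvzrix, qtbxlgydld, qtbxlmayu, qtbxlweuik, qtbxlweuiq, qtbxlwrck, qtbxlwrckx, qtbxlwwd, qtbxlwwg, qtbxlwwge, qtbxlwwtlb, qtbxutr): 43 nodes
  'x'-branch (xsfpos, xsfpoudk, xsfptdbdvs): 15 nodes
Sum: 58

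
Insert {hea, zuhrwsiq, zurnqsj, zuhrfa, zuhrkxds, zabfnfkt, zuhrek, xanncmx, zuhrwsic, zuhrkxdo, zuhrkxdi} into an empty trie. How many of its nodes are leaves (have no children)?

11

Leaves are exactly the stored words that no other stored word extends.
Those words: "hea", "xanncmx", "zabfnfkt", "zuhrek", "zuhrfa", "zuhrkxdi", "zuhrkxdo", "zuhrkxds", "zuhrwsic", "zuhrwsiq", "zurnqsj"
Leaf count: 11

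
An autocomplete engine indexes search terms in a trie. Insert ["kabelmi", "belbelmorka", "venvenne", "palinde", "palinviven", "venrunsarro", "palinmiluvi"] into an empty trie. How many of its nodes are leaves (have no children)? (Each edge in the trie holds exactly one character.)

7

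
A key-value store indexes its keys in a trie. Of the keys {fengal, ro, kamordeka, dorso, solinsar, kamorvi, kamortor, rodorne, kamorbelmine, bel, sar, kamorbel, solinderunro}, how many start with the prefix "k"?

Walk to "k"; the words in its subtree are exactly those with that prefix.
Matches: "kamorbel", "kamorbelmine", "kamordeka", "kamortor", "kamorvi"
Count: 5

5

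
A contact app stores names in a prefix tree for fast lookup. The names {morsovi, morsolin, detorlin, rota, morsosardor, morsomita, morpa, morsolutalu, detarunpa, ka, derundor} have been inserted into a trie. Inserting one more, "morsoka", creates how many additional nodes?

2

Walking "morsoka" from the root, the first 5 characters ("morso") follow existing edges; "k" is the first miss.
So 7 − 5 = 2 new nodes.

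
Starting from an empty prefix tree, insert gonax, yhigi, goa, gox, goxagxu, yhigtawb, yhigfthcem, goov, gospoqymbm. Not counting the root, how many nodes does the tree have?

Count nodes per top-level branch (shared prefixes stored once):
  'g'-branch (goa, gonax, goov, gospoqymbm, gox, goxagxu): 21 nodes
  'y'-branch (yhigfthcem, yhigi, yhigtawb): 15 nodes
Sum: 36

36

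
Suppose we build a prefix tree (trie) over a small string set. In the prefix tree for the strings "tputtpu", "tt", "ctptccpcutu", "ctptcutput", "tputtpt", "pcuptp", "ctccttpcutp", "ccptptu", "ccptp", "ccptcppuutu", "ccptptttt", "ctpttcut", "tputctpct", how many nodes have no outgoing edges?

Leaves are exactly the stored words that no other stored word extends.
Those words: "ccptcppuutu", "ccptptttt", "ccptptu", "ctccttpcutp", "ctptccpcutu", "ctptcutput", "ctpttcut", "pcuptp", "tputctpct", "tputtpt", "tputtpu", "tt"
Leaf count: 12

12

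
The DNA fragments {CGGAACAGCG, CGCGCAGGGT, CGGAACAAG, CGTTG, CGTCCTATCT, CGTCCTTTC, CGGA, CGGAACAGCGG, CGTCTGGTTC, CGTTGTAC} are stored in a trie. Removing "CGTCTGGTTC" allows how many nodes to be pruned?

6

A node on "CGTCTGGTTC"'s path can go only if nothing else ends at it or branches off below it.
The suffix "TGGTTC" (6 nodes) is used only by "CGTCTGGTTC"; the node for "CGTC" still has the child "C", so pruning stops there.
Nodes removed: 6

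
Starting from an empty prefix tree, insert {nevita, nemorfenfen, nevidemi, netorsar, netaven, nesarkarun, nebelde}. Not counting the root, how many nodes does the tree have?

42

Trace insertions, counting only characters that open a new branch:
  "nevita" → 6 new (n, e, v, i, t, a)
  "nemorfenfen" → prefix "ne" already present; 9 new (m, o, r, f, e, n, f, e, n)
  "nevidemi" → prefix "nevi" already present; 4 new (d, e, m, i)
  "netorsar" → prefix "ne" already present; 6 new (t, o, r, s, a, r)
  "netaven" → prefix "net" already present; 4 new (a, v, e, n)
  "nesarkarun" → prefix "ne" already present; 8 new (s, a, r, k, a, r, u, n)
  "nebelde" → prefix "ne" already present; 5 new (b, e, l, d, e)
Total nodes = 6 + 9 + 4 + 6 + 4 + 8 + 5 = 42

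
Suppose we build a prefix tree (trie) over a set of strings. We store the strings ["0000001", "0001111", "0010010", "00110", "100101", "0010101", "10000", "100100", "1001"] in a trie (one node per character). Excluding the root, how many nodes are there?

For each word, the new-node count is its length minus the longest prefix already in the trie:
  "0000001" → 7 new (0, 0, 0, 0, 0, 0, 1)
  "0001111" → prefix "000" already present; 4 new (1, 1, 1, 1)
  "0010010" → prefix "00" already present; 5 new (1, 0, 0, 1, 0)
  "00110" → prefix "001" already present; 2 new (1, 0)
  "100101" → 6 new (1, 0, 0, 1, 0, 1)
  "0010101" → prefix "0010" already present; 3 new (1, 0, 1)
  "10000" → prefix "100" already present; 2 new (0, 0)
  "100100" → prefix "10010" already present; 1 new (0)
  "1001" → prefix "1001" already present; 0 new (none)
Total nodes = 7 + 4 + 5 + 2 + 6 + 3 + 2 + 1 + 0 = 30

30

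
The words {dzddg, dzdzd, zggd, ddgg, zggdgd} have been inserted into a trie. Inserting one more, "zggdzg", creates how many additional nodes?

"zggd" is already a path in the trie; the remaining "zg" must be added.
Each of the 2 remaining characters creates one node.

2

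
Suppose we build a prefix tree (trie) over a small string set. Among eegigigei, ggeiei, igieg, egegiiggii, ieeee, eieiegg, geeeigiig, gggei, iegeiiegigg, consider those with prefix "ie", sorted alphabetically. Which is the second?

iegeiiegigg

DFS of the "ie" subtree visits, in order: "ieeee", "iegeiiegigg"
Position 2: iegeiiegigg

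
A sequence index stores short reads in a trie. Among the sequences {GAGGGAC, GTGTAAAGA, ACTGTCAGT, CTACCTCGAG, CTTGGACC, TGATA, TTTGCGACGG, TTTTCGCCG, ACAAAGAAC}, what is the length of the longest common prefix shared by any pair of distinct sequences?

3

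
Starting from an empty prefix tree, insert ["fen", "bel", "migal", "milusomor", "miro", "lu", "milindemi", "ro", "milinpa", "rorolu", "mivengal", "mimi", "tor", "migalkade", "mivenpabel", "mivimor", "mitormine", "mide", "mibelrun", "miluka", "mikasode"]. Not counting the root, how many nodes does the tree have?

83

Insert word by word; a character creates a node only if that edge doesn't already exist:
  "fen" → 3 new (f, e, n)
  "bel" → 3 new (b, e, l)
  "migal" → 5 new (m, i, g, a, l)
  "milusomor" → prefix "mi" already present; 7 new (l, u, s, o, m, o, r)
  "miro" → prefix "mi" already present; 2 new (r, o)
  "lu" → 2 new (l, u)
  "milindemi" → prefix "mil" already present; 6 new (i, n, d, e, m, i)
  "ro" → 2 new (r, o)
  "milinpa" → prefix "milin" already present; 2 new (p, a)
  "rorolu" → prefix "ro" already present; 4 new (r, o, l, u)
  "mivengal" → prefix "mi" already present; 6 new (v, e, n, g, a, l)
  "mimi" → prefix "mi" already present; 2 new (m, i)
  "tor" → 3 new (t, o, r)
  "migalkade" → prefix "migal" already present; 4 new (k, a, d, e)
  "mivenpabel" → prefix "miven" already present; 5 new (p, a, b, e, l)
  "mivimor" → prefix "miv" already present; 4 new (i, m, o, r)
  "mitormine" → prefix "mi" already present; 7 new (t, o, r, m, i, n, e)
  "mide" → prefix "mi" already present; 2 new (d, e)
  "mibelrun" → prefix "mi" already present; 6 new (b, e, l, r, u, n)
  "miluka" → prefix "milu" already present; 2 new (k, a)
  "mikasode" → prefix "mi" already present; 6 new (k, a, s, o, d, e)
Total nodes = 3 + 3 + 5 + 7 + 2 + 2 + 6 + 2 + 2 + 4 + 6 + 2 + 3 + 4 + 5 + 4 + 7 + 2 + 6 + 2 + 6 = 83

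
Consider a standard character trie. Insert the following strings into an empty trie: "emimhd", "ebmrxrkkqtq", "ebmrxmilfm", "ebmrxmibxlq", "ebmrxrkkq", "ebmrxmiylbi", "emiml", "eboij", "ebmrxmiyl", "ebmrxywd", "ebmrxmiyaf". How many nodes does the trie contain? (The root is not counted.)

38

Trie structure (* marks end of a word):
(root)
└─ e
   ├─ b
   │  ├─ m
   │  │  └─ r
   │  │     └─ x
   │  │        ├─ m
   │  │        │  └─ i
   │  │        │     ├─ b
   │  │        │     │  └─ x
   │  │        │     │     └─ l
   │  │        │     │        └─ q *
   │  │        │     ├─ l
   │  │        │     │  └─ f
   │  │        │     │     └─ m *
   │  │        │     └─ y
   │  │        │        ├─ a
   │  │        │        │  └─ f *
   │  │        │        └─ l *
   │  │        │           └─ b
   │  │        │              └─ i *
   │  │        ├─ r
   │  │        │  └─ k
   │  │        │     └─ k
   │  │        │        └─ q *
   │  │        │           └─ t
   │  │        │              └─ q *
   │  │        └─ y
   │  │           └─ w
   │  │              └─ d *
   │  └─ o
   │     └─ i
   │        └─ j *
   └─ m
      └─ i
         └─ m
            ├─ h
            │  └─ d *
            └─ l *
Counting every labelled node above: 38.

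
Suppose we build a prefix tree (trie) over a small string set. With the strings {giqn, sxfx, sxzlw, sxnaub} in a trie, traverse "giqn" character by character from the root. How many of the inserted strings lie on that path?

Traverse "giqn" character by character; count nodes along the way that are marked as word ends.
Prefixes of the query that are stored words: "giqn"
Count: 1

1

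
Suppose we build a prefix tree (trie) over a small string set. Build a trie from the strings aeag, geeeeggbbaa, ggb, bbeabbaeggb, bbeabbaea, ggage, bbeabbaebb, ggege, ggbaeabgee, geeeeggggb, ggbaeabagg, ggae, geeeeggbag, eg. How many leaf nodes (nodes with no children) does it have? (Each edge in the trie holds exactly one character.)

13

A leaf is a node with no children — equivalently, the end of a word that is not a proper prefix of any other stored word.
Those words: "aeag", "bbeabbaea", "bbeabbaebb", "bbeabbaeggb", "eg", "geeeeggbag", "geeeeggbbaa", "geeeeggggb", "ggae", "ggage", "ggbaeabagg", "ggbaeabgee", "ggege"
Leaf count: 13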